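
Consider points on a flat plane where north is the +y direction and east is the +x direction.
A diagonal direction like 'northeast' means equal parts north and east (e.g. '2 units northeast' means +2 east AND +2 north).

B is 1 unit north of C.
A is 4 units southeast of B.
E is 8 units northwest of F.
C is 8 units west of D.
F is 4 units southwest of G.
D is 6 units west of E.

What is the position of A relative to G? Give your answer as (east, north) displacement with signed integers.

Answer: A is at (east=-22, north=1) relative to G.

Derivation:
Place G at the origin (east=0, north=0).
  F is 4 units southwest of G: delta (east=-4, north=-4); F at (east=-4, north=-4).
  E is 8 units northwest of F: delta (east=-8, north=+8); E at (east=-12, north=4).
  D is 6 units west of E: delta (east=-6, north=+0); D at (east=-18, north=4).
  C is 8 units west of D: delta (east=-8, north=+0); C at (east=-26, north=4).
  B is 1 unit north of C: delta (east=+0, north=+1); B at (east=-26, north=5).
  A is 4 units southeast of B: delta (east=+4, north=-4); A at (east=-22, north=1).
Therefore A relative to G: (east=-22, north=1).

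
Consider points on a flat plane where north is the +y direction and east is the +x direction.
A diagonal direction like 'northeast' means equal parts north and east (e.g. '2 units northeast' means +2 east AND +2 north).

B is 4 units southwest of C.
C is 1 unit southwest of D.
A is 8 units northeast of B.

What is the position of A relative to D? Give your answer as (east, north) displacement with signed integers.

Place D at the origin (east=0, north=0).
  C is 1 unit southwest of D: delta (east=-1, north=-1); C at (east=-1, north=-1).
  B is 4 units southwest of C: delta (east=-4, north=-4); B at (east=-5, north=-5).
  A is 8 units northeast of B: delta (east=+8, north=+8); A at (east=3, north=3).
Therefore A relative to D: (east=3, north=3).

Answer: A is at (east=3, north=3) relative to D.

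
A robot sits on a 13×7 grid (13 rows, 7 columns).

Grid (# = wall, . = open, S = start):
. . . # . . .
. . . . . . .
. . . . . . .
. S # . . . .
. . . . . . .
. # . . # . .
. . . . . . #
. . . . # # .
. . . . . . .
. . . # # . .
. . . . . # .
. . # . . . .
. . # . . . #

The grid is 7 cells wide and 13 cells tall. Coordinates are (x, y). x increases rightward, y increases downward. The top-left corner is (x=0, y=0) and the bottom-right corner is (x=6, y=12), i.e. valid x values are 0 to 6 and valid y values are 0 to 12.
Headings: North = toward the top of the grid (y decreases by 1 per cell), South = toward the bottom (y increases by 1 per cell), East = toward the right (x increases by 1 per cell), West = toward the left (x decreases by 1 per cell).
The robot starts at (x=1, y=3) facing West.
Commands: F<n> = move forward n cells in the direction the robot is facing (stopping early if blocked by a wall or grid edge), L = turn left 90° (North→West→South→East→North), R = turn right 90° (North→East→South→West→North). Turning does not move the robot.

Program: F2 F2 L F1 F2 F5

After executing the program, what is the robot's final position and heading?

Answer: Final position: (x=0, y=11), facing South

Derivation:
Start: (x=1, y=3), facing West
  F2: move forward 1/2 (blocked), now at (x=0, y=3)
  F2: move forward 0/2 (blocked), now at (x=0, y=3)
  L: turn left, now facing South
  F1: move forward 1, now at (x=0, y=4)
  F2: move forward 2, now at (x=0, y=6)
  F5: move forward 5, now at (x=0, y=11)
Final: (x=0, y=11), facing South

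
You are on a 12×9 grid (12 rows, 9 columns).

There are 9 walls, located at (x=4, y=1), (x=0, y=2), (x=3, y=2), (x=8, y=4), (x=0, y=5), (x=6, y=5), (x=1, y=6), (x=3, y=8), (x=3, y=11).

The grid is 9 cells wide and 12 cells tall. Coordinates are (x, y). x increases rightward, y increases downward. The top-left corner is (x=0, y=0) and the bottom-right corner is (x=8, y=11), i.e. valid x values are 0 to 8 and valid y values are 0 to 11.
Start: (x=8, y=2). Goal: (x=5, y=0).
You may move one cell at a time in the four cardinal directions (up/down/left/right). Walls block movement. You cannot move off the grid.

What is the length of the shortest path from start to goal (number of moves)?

BFS from (x=8, y=2) until reaching (x=5, y=0):
  Distance 0: (x=8, y=2)
  Distance 1: (x=8, y=1), (x=7, y=2), (x=8, y=3)
  Distance 2: (x=8, y=0), (x=7, y=1), (x=6, y=2), (x=7, y=3)
  Distance 3: (x=7, y=0), (x=6, y=1), (x=5, y=2), (x=6, y=3), (x=7, y=4)
  Distance 4: (x=6, y=0), (x=5, y=1), (x=4, y=2), (x=5, y=3), (x=6, y=4), (x=7, y=5)
  Distance 5: (x=5, y=0), (x=4, y=3), (x=5, y=4), (x=8, y=5), (x=7, y=6)  <- goal reached here
One shortest path (5 moves): (x=8, y=2) -> (x=7, y=2) -> (x=6, y=2) -> (x=5, y=2) -> (x=5, y=1) -> (x=5, y=0)

Answer: Shortest path length: 5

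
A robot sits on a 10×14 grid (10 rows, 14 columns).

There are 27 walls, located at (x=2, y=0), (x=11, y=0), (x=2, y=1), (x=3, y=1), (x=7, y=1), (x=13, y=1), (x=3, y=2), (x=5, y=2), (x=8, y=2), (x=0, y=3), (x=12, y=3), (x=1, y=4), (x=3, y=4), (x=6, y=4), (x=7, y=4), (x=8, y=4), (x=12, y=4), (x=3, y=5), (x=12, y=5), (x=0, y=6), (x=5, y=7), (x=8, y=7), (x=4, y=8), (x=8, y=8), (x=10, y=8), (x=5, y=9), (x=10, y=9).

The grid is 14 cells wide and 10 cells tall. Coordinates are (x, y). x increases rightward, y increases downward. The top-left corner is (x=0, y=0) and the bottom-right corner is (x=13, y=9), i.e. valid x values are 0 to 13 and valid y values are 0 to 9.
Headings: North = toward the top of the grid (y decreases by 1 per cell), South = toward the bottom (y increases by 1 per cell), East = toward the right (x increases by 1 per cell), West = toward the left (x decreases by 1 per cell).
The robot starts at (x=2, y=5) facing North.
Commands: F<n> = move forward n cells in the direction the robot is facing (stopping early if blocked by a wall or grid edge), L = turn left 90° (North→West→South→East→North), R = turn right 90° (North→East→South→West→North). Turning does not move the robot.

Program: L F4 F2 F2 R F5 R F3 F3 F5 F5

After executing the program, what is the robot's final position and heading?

Answer: Final position: (x=0, y=4), facing East

Derivation:
Start: (x=2, y=5), facing North
  L: turn left, now facing West
  F4: move forward 2/4 (blocked), now at (x=0, y=5)
  F2: move forward 0/2 (blocked), now at (x=0, y=5)
  F2: move forward 0/2 (blocked), now at (x=0, y=5)
  R: turn right, now facing North
  F5: move forward 1/5 (blocked), now at (x=0, y=4)
  R: turn right, now facing East
  F3: move forward 0/3 (blocked), now at (x=0, y=4)
  F3: move forward 0/3 (blocked), now at (x=0, y=4)
  F5: move forward 0/5 (blocked), now at (x=0, y=4)
  F5: move forward 0/5 (blocked), now at (x=0, y=4)
Final: (x=0, y=4), facing East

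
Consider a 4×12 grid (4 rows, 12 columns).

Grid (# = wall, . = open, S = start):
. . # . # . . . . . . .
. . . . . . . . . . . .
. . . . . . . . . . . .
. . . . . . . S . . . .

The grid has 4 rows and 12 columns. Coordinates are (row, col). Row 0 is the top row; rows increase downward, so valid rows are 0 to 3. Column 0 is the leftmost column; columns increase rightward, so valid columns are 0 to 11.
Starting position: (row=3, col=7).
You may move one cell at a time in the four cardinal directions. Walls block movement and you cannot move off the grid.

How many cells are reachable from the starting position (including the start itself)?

Answer: Reachable cells: 46

Derivation:
BFS flood-fill from (row=3, col=7):
  Distance 0: (row=3, col=7)
  Distance 1: (row=2, col=7), (row=3, col=6), (row=3, col=8)
  Distance 2: (row=1, col=7), (row=2, col=6), (row=2, col=8), (row=3, col=5), (row=3, col=9)
  Distance 3: (row=0, col=7), (row=1, col=6), (row=1, col=8), (row=2, col=5), (row=2, col=9), (row=3, col=4), (row=3, col=10)
  Distance 4: (row=0, col=6), (row=0, col=8), (row=1, col=5), (row=1, col=9), (row=2, col=4), (row=2, col=10), (row=3, col=3), (row=3, col=11)
  Distance 5: (row=0, col=5), (row=0, col=9), (row=1, col=4), (row=1, col=10), (row=2, col=3), (row=2, col=11), (row=3, col=2)
  Distance 6: (row=0, col=10), (row=1, col=3), (row=1, col=11), (row=2, col=2), (row=3, col=1)
  Distance 7: (row=0, col=3), (row=0, col=11), (row=1, col=2), (row=2, col=1), (row=3, col=0)
  Distance 8: (row=1, col=1), (row=2, col=0)
  Distance 9: (row=0, col=1), (row=1, col=0)
  Distance 10: (row=0, col=0)
Total reachable: 46 (grid has 46 open cells total)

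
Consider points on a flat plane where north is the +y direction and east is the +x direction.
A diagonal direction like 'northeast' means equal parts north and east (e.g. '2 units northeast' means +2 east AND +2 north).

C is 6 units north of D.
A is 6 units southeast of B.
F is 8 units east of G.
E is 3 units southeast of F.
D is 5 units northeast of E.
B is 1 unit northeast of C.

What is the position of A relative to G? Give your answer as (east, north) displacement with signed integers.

Place G at the origin (east=0, north=0).
  F is 8 units east of G: delta (east=+8, north=+0); F at (east=8, north=0).
  E is 3 units southeast of F: delta (east=+3, north=-3); E at (east=11, north=-3).
  D is 5 units northeast of E: delta (east=+5, north=+5); D at (east=16, north=2).
  C is 6 units north of D: delta (east=+0, north=+6); C at (east=16, north=8).
  B is 1 unit northeast of C: delta (east=+1, north=+1); B at (east=17, north=9).
  A is 6 units southeast of B: delta (east=+6, north=-6); A at (east=23, north=3).
Therefore A relative to G: (east=23, north=3).

Answer: A is at (east=23, north=3) relative to G.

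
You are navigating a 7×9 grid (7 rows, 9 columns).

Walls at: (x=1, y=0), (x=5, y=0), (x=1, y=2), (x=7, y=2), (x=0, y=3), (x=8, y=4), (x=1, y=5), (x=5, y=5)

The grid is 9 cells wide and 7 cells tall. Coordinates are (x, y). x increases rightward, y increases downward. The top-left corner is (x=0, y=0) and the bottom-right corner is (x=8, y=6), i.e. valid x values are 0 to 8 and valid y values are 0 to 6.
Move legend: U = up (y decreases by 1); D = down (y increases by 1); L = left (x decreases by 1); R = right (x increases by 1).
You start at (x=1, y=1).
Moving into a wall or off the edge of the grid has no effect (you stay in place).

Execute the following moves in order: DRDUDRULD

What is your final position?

Answer: Final position: (x=2, y=2)

Derivation:
Start: (x=1, y=1)
  D (down): blocked, stay at (x=1, y=1)
  R (right): (x=1, y=1) -> (x=2, y=1)
  D (down): (x=2, y=1) -> (x=2, y=2)
  U (up): (x=2, y=2) -> (x=2, y=1)
  D (down): (x=2, y=1) -> (x=2, y=2)
  R (right): (x=2, y=2) -> (x=3, y=2)
  U (up): (x=3, y=2) -> (x=3, y=1)
  L (left): (x=3, y=1) -> (x=2, y=1)
  D (down): (x=2, y=1) -> (x=2, y=2)
Final: (x=2, y=2)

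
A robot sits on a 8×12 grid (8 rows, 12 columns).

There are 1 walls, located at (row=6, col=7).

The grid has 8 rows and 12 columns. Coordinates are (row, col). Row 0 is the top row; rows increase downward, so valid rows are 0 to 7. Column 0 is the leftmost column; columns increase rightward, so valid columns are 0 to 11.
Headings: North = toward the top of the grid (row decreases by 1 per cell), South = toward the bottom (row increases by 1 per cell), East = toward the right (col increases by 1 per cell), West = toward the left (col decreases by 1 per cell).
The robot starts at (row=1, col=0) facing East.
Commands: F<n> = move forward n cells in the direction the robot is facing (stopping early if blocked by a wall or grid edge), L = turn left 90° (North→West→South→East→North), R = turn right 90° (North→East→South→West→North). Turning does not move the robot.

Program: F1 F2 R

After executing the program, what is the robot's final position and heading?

Start: (row=1, col=0), facing East
  F1: move forward 1, now at (row=1, col=1)
  F2: move forward 2, now at (row=1, col=3)
  R: turn right, now facing South
Final: (row=1, col=3), facing South

Answer: Final position: (row=1, col=3), facing South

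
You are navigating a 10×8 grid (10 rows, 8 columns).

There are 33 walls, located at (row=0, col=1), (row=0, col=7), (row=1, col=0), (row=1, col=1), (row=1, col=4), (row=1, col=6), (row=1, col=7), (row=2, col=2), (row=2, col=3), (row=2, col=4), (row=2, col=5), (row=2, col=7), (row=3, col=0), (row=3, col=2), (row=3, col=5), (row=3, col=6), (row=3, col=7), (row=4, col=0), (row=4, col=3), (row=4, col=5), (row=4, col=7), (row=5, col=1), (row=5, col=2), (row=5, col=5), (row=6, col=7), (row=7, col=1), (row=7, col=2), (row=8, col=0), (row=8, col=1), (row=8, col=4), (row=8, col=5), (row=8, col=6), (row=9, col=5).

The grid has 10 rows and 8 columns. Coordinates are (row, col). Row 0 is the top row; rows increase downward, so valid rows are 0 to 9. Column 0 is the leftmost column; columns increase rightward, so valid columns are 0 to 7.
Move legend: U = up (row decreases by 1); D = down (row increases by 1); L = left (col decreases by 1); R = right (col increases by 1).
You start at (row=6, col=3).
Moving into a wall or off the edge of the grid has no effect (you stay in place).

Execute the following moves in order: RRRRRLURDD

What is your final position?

Start: (row=6, col=3)
  R (right): (row=6, col=3) -> (row=6, col=4)
  R (right): (row=6, col=4) -> (row=6, col=5)
  R (right): (row=6, col=5) -> (row=6, col=6)
  R (right): blocked, stay at (row=6, col=6)
  R (right): blocked, stay at (row=6, col=6)
  L (left): (row=6, col=6) -> (row=6, col=5)
  U (up): blocked, stay at (row=6, col=5)
  R (right): (row=6, col=5) -> (row=6, col=6)
  D (down): (row=6, col=6) -> (row=7, col=6)
  D (down): blocked, stay at (row=7, col=6)
Final: (row=7, col=6)

Answer: Final position: (row=7, col=6)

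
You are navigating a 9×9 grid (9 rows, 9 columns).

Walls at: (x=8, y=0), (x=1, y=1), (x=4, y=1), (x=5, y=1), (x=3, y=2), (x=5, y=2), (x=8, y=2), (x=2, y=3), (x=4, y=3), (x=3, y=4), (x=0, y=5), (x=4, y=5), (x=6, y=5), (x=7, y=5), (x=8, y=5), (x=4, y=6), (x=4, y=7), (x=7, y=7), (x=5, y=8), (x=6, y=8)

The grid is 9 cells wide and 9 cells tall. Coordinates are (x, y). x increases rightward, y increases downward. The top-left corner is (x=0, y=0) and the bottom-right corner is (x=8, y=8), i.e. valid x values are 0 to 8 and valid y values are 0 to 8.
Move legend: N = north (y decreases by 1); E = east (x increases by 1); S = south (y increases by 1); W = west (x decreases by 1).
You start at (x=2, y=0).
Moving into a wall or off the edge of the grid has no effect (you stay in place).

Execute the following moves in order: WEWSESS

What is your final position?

Start: (x=2, y=0)
  W (west): (x=2, y=0) -> (x=1, y=0)
  E (east): (x=1, y=0) -> (x=2, y=0)
  W (west): (x=2, y=0) -> (x=1, y=0)
  S (south): blocked, stay at (x=1, y=0)
  E (east): (x=1, y=0) -> (x=2, y=0)
  S (south): (x=2, y=0) -> (x=2, y=1)
  S (south): (x=2, y=1) -> (x=2, y=2)
Final: (x=2, y=2)

Answer: Final position: (x=2, y=2)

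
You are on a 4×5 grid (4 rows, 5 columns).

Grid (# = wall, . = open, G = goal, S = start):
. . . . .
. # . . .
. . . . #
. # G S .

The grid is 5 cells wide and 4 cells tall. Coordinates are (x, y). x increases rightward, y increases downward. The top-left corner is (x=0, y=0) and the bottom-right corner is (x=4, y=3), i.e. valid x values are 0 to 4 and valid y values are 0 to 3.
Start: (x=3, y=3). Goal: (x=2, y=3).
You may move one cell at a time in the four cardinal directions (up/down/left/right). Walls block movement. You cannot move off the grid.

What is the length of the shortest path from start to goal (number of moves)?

BFS from (x=3, y=3) until reaching (x=2, y=3):
  Distance 0: (x=3, y=3)
  Distance 1: (x=3, y=2), (x=2, y=3), (x=4, y=3)  <- goal reached here
One shortest path (1 moves): (x=3, y=3) -> (x=2, y=3)

Answer: Shortest path length: 1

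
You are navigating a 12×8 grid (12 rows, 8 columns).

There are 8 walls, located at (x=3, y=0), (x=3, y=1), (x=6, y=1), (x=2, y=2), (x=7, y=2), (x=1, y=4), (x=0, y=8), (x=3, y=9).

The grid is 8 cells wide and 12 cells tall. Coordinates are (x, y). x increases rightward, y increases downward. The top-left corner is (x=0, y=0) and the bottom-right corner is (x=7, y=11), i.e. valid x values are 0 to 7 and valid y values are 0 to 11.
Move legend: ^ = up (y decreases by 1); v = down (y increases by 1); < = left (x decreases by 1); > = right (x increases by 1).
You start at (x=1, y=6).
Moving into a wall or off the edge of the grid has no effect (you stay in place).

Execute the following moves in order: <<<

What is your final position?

Start: (x=1, y=6)
  < (left): (x=1, y=6) -> (x=0, y=6)
  < (left): blocked, stay at (x=0, y=6)
  < (left): blocked, stay at (x=0, y=6)
Final: (x=0, y=6)

Answer: Final position: (x=0, y=6)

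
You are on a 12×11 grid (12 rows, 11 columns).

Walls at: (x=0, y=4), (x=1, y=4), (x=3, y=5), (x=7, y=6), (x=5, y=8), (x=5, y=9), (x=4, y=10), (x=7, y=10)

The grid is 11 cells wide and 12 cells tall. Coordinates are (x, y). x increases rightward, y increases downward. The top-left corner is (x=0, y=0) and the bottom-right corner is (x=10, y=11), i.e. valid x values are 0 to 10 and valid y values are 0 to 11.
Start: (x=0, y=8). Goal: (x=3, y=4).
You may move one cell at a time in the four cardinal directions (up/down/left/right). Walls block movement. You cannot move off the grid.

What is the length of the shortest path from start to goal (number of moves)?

Answer: Shortest path length: 7

Derivation:
BFS from (x=0, y=8) until reaching (x=3, y=4):
  Distance 0: (x=0, y=8)
  Distance 1: (x=0, y=7), (x=1, y=8), (x=0, y=9)
  Distance 2: (x=0, y=6), (x=1, y=7), (x=2, y=8), (x=1, y=9), (x=0, y=10)
  Distance 3: (x=0, y=5), (x=1, y=6), (x=2, y=7), (x=3, y=8), (x=2, y=9), (x=1, y=10), (x=0, y=11)
  Distance 4: (x=1, y=5), (x=2, y=6), (x=3, y=7), (x=4, y=8), (x=3, y=9), (x=2, y=10), (x=1, y=11)
  Distance 5: (x=2, y=5), (x=3, y=6), (x=4, y=7), (x=4, y=9), (x=3, y=10), (x=2, y=11)
  Distance 6: (x=2, y=4), (x=4, y=6), (x=5, y=7), (x=3, y=11)
  Distance 7: (x=2, y=3), (x=3, y=4), (x=4, y=5), (x=5, y=6), (x=6, y=7), (x=4, y=11)  <- goal reached here
One shortest path (7 moves): (x=0, y=8) -> (x=1, y=8) -> (x=2, y=8) -> (x=2, y=7) -> (x=2, y=6) -> (x=2, y=5) -> (x=2, y=4) -> (x=3, y=4)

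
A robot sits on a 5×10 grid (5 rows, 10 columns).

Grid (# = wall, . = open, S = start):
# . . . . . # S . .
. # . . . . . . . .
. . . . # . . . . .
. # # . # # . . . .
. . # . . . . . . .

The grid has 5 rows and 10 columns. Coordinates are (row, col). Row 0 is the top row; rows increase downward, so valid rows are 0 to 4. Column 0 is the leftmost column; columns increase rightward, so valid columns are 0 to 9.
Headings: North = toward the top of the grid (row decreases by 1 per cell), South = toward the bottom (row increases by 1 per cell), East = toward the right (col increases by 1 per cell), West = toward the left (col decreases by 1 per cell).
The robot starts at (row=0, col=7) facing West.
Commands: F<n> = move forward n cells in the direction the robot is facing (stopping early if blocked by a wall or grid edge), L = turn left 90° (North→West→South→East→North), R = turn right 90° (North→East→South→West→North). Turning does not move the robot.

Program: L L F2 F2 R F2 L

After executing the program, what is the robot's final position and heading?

Start: (row=0, col=7), facing West
  L: turn left, now facing South
  L: turn left, now facing East
  F2: move forward 2, now at (row=0, col=9)
  F2: move forward 0/2 (blocked), now at (row=0, col=9)
  R: turn right, now facing South
  F2: move forward 2, now at (row=2, col=9)
  L: turn left, now facing East
Final: (row=2, col=9), facing East

Answer: Final position: (row=2, col=9), facing East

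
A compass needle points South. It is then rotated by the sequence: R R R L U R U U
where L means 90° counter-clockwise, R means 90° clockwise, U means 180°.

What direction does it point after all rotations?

Answer: Final heading: West

Derivation:
Start: South
  R (right (90° clockwise)) -> West
  R (right (90° clockwise)) -> North
  R (right (90° clockwise)) -> East
  L (left (90° counter-clockwise)) -> North
  U (U-turn (180°)) -> South
  R (right (90° clockwise)) -> West
  U (U-turn (180°)) -> East
  U (U-turn (180°)) -> West
Final: West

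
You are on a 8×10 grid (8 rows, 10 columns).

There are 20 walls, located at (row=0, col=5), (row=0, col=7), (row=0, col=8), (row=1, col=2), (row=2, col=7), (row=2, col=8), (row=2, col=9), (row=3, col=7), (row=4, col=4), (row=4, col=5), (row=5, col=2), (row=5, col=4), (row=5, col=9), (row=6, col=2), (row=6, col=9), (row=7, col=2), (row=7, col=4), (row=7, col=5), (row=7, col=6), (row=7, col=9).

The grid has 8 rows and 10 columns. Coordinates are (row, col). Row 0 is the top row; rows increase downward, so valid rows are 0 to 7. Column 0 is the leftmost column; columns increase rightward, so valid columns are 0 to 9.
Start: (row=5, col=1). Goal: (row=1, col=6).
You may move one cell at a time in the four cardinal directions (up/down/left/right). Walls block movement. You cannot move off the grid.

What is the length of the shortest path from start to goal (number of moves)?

Answer: Shortest path length: 9

Derivation:
BFS from (row=5, col=1) until reaching (row=1, col=6):
  Distance 0: (row=5, col=1)
  Distance 1: (row=4, col=1), (row=5, col=0), (row=6, col=1)
  Distance 2: (row=3, col=1), (row=4, col=0), (row=4, col=2), (row=6, col=0), (row=7, col=1)
  Distance 3: (row=2, col=1), (row=3, col=0), (row=3, col=2), (row=4, col=3), (row=7, col=0)
  Distance 4: (row=1, col=1), (row=2, col=0), (row=2, col=2), (row=3, col=3), (row=5, col=3)
  Distance 5: (row=0, col=1), (row=1, col=0), (row=2, col=3), (row=3, col=4), (row=6, col=3)
  Distance 6: (row=0, col=0), (row=0, col=2), (row=1, col=3), (row=2, col=4), (row=3, col=5), (row=6, col=4), (row=7, col=3)
  Distance 7: (row=0, col=3), (row=1, col=4), (row=2, col=5), (row=3, col=6), (row=6, col=5)
  Distance 8: (row=0, col=4), (row=1, col=5), (row=2, col=6), (row=4, col=6), (row=5, col=5), (row=6, col=6)
  Distance 9: (row=1, col=6), (row=4, col=7), (row=5, col=6), (row=6, col=7)  <- goal reached here
One shortest path (9 moves): (row=5, col=1) -> (row=4, col=1) -> (row=4, col=2) -> (row=4, col=3) -> (row=3, col=3) -> (row=3, col=4) -> (row=3, col=5) -> (row=3, col=6) -> (row=2, col=6) -> (row=1, col=6)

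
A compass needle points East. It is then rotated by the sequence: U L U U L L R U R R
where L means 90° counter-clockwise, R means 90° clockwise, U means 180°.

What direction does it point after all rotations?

Answer: Final heading: East

Derivation:
Start: East
  U (U-turn (180°)) -> West
  L (left (90° counter-clockwise)) -> South
  U (U-turn (180°)) -> North
  U (U-turn (180°)) -> South
  L (left (90° counter-clockwise)) -> East
  L (left (90° counter-clockwise)) -> North
  R (right (90° clockwise)) -> East
  U (U-turn (180°)) -> West
  R (right (90° clockwise)) -> North
  R (right (90° clockwise)) -> East
Final: East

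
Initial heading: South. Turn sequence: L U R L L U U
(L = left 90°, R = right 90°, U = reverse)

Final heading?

Answer: Final heading: South

Derivation:
Start: South
  L (left (90° counter-clockwise)) -> East
  U (U-turn (180°)) -> West
  R (right (90° clockwise)) -> North
  L (left (90° counter-clockwise)) -> West
  L (left (90° counter-clockwise)) -> South
  U (U-turn (180°)) -> North
  U (U-turn (180°)) -> South
Final: South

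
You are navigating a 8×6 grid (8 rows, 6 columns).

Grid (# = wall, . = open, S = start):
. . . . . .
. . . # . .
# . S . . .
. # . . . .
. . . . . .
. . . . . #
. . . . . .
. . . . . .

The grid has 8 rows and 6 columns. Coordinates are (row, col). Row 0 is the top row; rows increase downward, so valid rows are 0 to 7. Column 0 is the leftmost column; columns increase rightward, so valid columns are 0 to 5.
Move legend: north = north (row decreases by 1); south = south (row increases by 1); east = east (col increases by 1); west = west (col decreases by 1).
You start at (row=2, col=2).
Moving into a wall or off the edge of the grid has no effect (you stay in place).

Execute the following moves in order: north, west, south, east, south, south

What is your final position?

Answer: Final position: (row=4, col=2)

Derivation:
Start: (row=2, col=2)
  north (north): (row=2, col=2) -> (row=1, col=2)
  west (west): (row=1, col=2) -> (row=1, col=1)
  south (south): (row=1, col=1) -> (row=2, col=1)
  east (east): (row=2, col=1) -> (row=2, col=2)
  south (south): (row=2, col=2) -> (row=3, col=2)
  south (south): (row=3, col=2) -> (row=4, col=2)
Final: (row=4, col=2)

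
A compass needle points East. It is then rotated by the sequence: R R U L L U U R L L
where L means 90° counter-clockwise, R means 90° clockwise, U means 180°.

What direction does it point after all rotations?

Start: East
  R (right (90° clockwise)) -> South
  R (right (90° clockwise)) -> West
  U (U-turn (180°)) -> East
  L (left (90° counter-clockwise)) -> North
  L (left (90° counter-clockwise)) -> West
  U (U-turn (180°)) -> East
  U (U-turn (180°)) -> West
  R (right (90° clockwise)) -> North
  L (left (90° counter-clockwise)) -> West
  L (left (90° counter-clockwise)) -> South
Final: South

Answer: Final heading: South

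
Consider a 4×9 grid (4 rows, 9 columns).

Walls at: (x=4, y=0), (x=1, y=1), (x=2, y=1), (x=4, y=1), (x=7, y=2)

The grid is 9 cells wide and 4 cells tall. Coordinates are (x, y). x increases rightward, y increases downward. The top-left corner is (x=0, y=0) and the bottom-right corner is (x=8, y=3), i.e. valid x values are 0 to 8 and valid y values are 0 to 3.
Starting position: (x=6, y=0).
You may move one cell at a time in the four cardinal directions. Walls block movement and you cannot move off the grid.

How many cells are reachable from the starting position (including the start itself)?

Answer: Reachable cells: 31

Derivation:
BFS flood-fill from (x=6, y=0):
  Distance 0: (x=6, y=0)
  Distance 1: (x=5, y=0), (x=7, y=0), (x=6, y=1)
  Distance 2: (x=8, y=0), (x=5, y=1), (x=7, y=1), (x=6, y=2)
  Distance 3: (x=8, y=1), (x=5, y=2), (x=6, y=3)
  Distance 4: (x=4, y=2), (x=8, y=2), (x=5, y=3), (x=7, y=3)
  Distance 5: (x=3, y=2), (x=4, y=3), (x=8, y=3)
  Distance 6: (x=3, y=1), (x=2, y=2), (x=3, y=3)
  Distance 7: (x=3, y=0), (x=1, y=2), (x=2, y=3)
  Distance 8: (x=2, y=0), (x=0, y=2), (x=1, y=3)
  Distance 9: (x=1, y=0), (x=0, y=1), (x=0, y=3)
  Distance 10: (x=0, y=0)
Total reachable: 31 (grid has 31 open cells total)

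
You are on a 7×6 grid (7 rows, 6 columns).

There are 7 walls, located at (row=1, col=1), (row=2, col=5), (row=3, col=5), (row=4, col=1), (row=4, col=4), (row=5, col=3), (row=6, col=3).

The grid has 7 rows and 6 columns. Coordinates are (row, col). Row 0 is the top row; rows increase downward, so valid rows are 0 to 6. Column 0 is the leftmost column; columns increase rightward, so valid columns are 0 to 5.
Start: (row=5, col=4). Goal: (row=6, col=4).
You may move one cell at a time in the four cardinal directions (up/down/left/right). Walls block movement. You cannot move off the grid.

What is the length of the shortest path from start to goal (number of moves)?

BFS from (row=5, col=4) until reaching (row=6, col=4):
  Distance 0: (row=5, col=4)
  Distance 1: (row=5, col=5), (row=6, col=4)  <- goal reached here
One shortest path (1 moves): (row=5, col=4) -> (row=6, col=4)

Answer: Shortest path length: 1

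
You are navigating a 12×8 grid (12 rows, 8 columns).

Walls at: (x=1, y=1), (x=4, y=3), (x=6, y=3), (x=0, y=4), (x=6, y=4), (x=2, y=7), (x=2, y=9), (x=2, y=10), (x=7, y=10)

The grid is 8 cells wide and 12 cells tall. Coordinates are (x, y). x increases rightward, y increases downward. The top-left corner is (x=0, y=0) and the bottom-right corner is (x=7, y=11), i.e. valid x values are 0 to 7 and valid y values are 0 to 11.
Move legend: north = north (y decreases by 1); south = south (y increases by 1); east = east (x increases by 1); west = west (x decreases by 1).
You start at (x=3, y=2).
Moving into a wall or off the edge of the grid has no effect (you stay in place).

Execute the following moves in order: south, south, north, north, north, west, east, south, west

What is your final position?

Answer: Final position: (x=2, y=2)

Derivation:
Start: (x=3, y=2)
  south (south): (x=3, y=2) -> (x=3, y=3)
  south (south): (x=3, y=3) -> (x=3, y=4)
  north (north): (x=3, y=4) -> (x=3, y=3)
  north (north): (x=3, y=3) -> (x=3, y=2)
  north (north): (x=3, y=2) -> (x=3, y=1)
  west (west): (x=3, y=1) -> (x=2, y=1)
  east (east): (x=2, y=1) -> (x=3, y=1)
  south (south): (x=3, y=1) -> (x=3, y=2)
  west (west): (x=3, y=2) -> (x=2, y=2)
Final: (x=2, y=2)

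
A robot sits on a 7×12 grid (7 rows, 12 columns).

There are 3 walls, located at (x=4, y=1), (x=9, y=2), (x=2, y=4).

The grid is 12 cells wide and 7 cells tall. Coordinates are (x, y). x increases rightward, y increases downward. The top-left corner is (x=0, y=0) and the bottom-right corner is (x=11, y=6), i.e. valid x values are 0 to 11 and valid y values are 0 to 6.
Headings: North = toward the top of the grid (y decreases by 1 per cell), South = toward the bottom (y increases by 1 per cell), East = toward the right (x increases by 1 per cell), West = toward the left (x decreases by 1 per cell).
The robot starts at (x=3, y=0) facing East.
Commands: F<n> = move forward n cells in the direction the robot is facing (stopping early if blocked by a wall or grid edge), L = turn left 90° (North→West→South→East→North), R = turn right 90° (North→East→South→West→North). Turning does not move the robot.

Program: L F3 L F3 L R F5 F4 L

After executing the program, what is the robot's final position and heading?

Start: (x=3, y=0), facing East
  L: turn left, now facing North
  F3: move forward 0/3 (blocked), now at (x=3, y=0)
  L: turn left, now facing West
  F3: move forward 3, now at (x=0, y=0)
  L: turn left, now facing South
  R: turn right, now facing West
  F5: move forward 0/5 (blocked), now at (x=0, y=0)
  F4: move forward 0/4 (blocked), now at (x=0, y=0)
  L: turn left, now facing South
Final: (x=0, y=0), facing South

Answer: Final position: (x=0, y=0), facing South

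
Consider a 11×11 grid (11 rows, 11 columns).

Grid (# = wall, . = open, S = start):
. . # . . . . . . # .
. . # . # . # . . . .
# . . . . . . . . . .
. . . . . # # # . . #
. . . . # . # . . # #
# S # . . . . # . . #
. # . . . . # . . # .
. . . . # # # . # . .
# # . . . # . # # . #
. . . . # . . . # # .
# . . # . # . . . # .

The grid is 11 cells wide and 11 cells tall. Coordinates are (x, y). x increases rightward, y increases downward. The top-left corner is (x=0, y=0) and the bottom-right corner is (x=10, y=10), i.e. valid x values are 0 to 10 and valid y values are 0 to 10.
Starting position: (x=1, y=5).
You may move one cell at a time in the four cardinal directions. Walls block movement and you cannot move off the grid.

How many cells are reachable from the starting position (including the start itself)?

Answer: Reachable cells: 69

Derivation:
BFS flood-fill from (x=1, y=5):
  Distance 0: (x=1, y=5)
  Distance 1: (x=1, y=4)
  Distance 2: (x=1, y=3), (x=0, y=4), (x=2, y=4)
  Distance 3: (x=1, y=2), (x=0, y=3), (x=2, y=3), (x=3, y=4)
  Distance 4: (x=1, y=1), (x=2, y=2), (x=3, y=3), (x=3, y=5)
  Distance 5: (x=1, y=0), (x=0, y=1), (x=3, y=2), (x=4, y=3), (x=4, y=5), (x=3, y=6)
  Distance 6: (x=0, y=0), (x=3, y=1), (x=4, y=2), (x=5, y=5), (x=2, y=6), (x=4, y=6), (x=3, y=7)
  Distance 7: (x=3, y=0), (x=5, y=2), (x=5, y=4), (x=6, y=5), (x=5, y=6), (x=2, y=7), (x=3, y=8)
  Distance 8: (x=4, y=0), (x=5, y=1), (x=6, y=2), (x=1, y=7), (x=2, y=8), (x=4, y=8), (x=3, y=9)
  Distance 9: (x=5, y=0), (x=7, y=2), (x=0, y=7), (x=2, y=9)
  Distance 10: (x=6, y=0), (x=7, y=1), (x=8, y=2), (x=0, y=6), (x=1, y=9), (x=2, y=10)
  Distance 11: (x=7, y=0), (x=8, y=1), (x=9, y=2), (x=8, y=3), (x=0, y=9), (x=1, y=10)
  Distance 12: (x=8, y=0), (x=9, y=1), (x=10, y=2), (x=9, y=3), (x=8, y=4)
  Distance 13: (x=10, y=1), (x=7, y=4), (x=8, y=5)
  Distance 14: (x=10, y=0), (x=9, y=5), (x=8, y=6)
  Distance 15: (x=7, y=6)
  Distance 16: (x=7, y=7)
Total reachable: 69 (grid has 83 open cells total)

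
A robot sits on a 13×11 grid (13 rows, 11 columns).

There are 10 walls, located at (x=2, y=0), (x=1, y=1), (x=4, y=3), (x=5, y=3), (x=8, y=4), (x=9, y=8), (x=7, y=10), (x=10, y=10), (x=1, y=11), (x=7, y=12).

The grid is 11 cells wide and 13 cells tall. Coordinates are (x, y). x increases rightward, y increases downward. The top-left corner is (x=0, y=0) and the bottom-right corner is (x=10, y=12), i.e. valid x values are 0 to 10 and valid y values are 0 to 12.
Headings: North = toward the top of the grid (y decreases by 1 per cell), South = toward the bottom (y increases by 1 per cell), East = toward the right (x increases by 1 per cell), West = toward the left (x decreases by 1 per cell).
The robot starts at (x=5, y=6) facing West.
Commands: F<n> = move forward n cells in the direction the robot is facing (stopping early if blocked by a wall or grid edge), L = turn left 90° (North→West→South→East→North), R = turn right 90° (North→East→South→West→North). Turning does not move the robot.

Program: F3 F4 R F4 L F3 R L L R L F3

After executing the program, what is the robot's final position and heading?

Start: (x=5, y=6), facing West
  F3: move forward 3, now at (x=2, y=6)
  F4: move forward 2/4 (blocked), now at (x=0, y=6)
  R: turn right, now facing North
  F4: move forward 4, now at (x=0, y=2)
  L: turn left, now facing West
  F3: move forward 0/3 (blocked), now at (x=0, y=2)
  R: turn right, now facing North
  L: turn left, now facing West
  L: turn left, now facing South
  R: turn right, now facing West
  L: turn left, now facing South
  F3: move forward 3, now at (x=0, y=5)
Final: (x=0, y=5), facing South

Answer: Final position: (x=0, y=5), facing South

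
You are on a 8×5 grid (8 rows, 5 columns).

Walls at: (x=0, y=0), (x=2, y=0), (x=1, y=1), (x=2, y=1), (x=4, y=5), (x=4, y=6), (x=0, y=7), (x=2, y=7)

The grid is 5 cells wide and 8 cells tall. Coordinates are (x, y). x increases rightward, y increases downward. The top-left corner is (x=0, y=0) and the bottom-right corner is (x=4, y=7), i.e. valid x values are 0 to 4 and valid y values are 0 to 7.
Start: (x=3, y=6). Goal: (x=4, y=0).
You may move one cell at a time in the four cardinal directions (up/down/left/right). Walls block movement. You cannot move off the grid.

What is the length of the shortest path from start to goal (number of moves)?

BFS from (x=3, y=6) until reaching (x=4, y=0):
  Distance 0: (x=3, y=6)
  Distance 1: (x=3, y=5), (x=2, y=6), (x=3, y=7)
  Distance 2: (x=3, y=4), (x=2, y=5), (x=1, y=6), (x=4, y=7)
  Distance 3: (x=3, y=3), (x=2, y=4), (x=4, y=4), (x=1, y=5), (x=0, y=6), (x=1, y=7)
  Distance 4: (x=3, y=2), (x=2, y=3), (x=4, y=3), (x=1, y=4), (x=0, y=5)
  Distance 5: (x=3, y=1), (x=2, y=2), (x=4, y=2), (x=1, y=3), (x=0, y=4)
  Distance 6: (x=3, y=0), (x=4, y=1), (x=1, y=2), (x=0, y=3)
  Distance 7: (x=4, y=0), (x=0, y=2)  <- goal reached here
One shortest path (7 moves): (x=3, y=6) -> (x=3, y=5) -> (x=3, y=4) -> (x=4, y=4) -> (x=4, y=3) -> (x=4, y=2) -> (x=4, y=1) -> (x=4, y=0)

Answer: Shortest path length: 7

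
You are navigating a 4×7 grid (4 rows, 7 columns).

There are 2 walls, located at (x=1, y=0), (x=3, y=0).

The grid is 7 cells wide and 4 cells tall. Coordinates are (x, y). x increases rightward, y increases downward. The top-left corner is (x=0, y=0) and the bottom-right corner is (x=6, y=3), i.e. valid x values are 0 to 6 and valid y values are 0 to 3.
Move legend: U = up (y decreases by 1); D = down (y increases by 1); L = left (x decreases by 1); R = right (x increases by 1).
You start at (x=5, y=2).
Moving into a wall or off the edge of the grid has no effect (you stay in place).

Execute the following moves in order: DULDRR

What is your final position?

Start: (x=5, y=2)
  D (down): (x=5, y=2) -> (x=5, y=3)
  U (up): (x=5, y=3) -> (x=5, y=2)
  L (left): (x=5, y=2) -> (x=4, y=2)
  D (down): (x=4, y=2) -> (x=4, y=3)
  R (right): (x=4, y=3) -> (x=5, y=3)
  R (right): (x=5, y=3) -> (x=6, y=3)
Final: (x=6, y=3)

Answer: Final position: (x=6, y=3)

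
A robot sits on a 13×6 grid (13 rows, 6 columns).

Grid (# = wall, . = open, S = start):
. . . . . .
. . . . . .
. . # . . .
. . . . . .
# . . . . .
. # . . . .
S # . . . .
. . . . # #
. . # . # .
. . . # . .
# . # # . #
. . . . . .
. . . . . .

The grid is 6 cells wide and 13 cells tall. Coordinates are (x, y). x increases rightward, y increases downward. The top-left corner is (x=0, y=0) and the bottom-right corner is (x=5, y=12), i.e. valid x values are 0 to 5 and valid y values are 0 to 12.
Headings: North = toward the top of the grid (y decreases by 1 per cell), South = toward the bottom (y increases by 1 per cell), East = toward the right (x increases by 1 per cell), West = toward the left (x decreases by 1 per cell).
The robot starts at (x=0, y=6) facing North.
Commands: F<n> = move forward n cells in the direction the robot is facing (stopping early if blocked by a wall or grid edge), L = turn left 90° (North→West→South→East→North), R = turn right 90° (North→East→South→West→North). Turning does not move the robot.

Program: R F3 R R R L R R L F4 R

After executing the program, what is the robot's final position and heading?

Answer: Final position: (x=0, y=5), facing East

Derivation:
Start: (x=0, y=6), facing North
  R: turn right, now facing East
  F3: move forward 0/3 (blocked), now at (x=0, y=6)
  R: turn right, now facing South
  R: turn right, now facing West
  R: turn right, now facing North
  L: turn left, now facing West
  R: turn right, now facing North
  R: turn right, now facing East
  L: turn left, now facing North
  F4: move forward 1/4 (blocked), now at (x=0, y=5)
  R: turn right, now facing East
Final: (x=0, y=5), facing East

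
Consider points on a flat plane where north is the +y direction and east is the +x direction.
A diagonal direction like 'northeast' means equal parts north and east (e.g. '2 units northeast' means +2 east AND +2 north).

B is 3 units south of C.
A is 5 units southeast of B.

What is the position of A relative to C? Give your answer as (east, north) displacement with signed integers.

Place C at the origin (east=0, north=0).
  B is 3 units south of C: delta (east=+0, north=-3); B at (east=0, north=-3).
  A is 5 units southeast of B: delta (east=+5, north=-5); A at (east=5, north=-8).
Therefore A relative to C: (east=5, north=-8).

Answer: A is at (east=5, north=-8) relative to C.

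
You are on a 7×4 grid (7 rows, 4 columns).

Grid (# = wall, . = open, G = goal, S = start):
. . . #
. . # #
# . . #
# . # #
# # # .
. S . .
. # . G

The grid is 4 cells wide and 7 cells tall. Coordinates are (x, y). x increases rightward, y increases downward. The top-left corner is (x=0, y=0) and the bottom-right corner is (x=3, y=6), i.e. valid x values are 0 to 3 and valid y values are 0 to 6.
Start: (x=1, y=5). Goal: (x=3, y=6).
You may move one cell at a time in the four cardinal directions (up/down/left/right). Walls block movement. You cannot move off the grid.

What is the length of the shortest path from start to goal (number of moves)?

Answer: Shortest path length: 3

Derivation:
BFS from (x=1, y=5) until reaching (x=3, y=6):
  Distance 0: (x=1, y=5)
  Distance 1: (x=0, y=5), (x=2, y=5)
  Distance 2: (x=3, y=5), (x=0, y=6), (x=2, y=6)
  Distance 3: (x=3, y=4), (x=3, y=6)  <- goal reached here
One shortest path (3 moves): (x=1, y=5) -> (x=2, y=5) -> (x=3, y=5) -> (x=3, y=6)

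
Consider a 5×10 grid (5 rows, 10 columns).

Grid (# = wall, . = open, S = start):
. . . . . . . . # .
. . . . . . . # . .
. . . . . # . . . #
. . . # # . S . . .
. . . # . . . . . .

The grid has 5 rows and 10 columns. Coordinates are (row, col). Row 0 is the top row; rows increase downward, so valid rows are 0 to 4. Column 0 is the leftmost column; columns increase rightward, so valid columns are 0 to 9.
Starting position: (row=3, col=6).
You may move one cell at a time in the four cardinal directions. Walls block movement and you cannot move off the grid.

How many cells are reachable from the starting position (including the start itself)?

Answer: Reachable cells: 43

Derivation:
BFS flood-fill from (row=3, col=6):
  Distance 0: (row=3, col=6)
  Distance 1: (row=2, col=6), (row=3, col=5), (row=3, col=7), (row=4, col=6)
  Distance 2: (row=1, col=6), (row=2, col=7), (row=3, col=8), (row=4, col=5), (row=4, col=7)
  Distance 3: (row=0, col=6), (row=1, col=5), (row=2, col=8), (row=3, col=9), (row=4, col=4), (row=4, col=8)
  Distance 4: (row=0, col=5), (row=0, col=7), (row=1, col=4), (row=1, col=8), (row=4, col=9)
  Distance 5: (row=0, col=4), (row=1, col=3), (row=1, col=9), (row=2, col=4)
  Distance 6: (row=0, col=3), (row=0, col=9), (row=1, col=2), (row=2, col=3)
  Distance 7: (row=0, col=2), (row=1, col=1), (row=2, col=2)
  Distance 8: (row=0, col=1), (row=1, col=0), (row=2, col=1), (row=3, col=2)
  Distance 9: (row=0, col=0), (row=2, col=0), (row=3, col=1), (row=4, col=2)
  Distance 10: (row=3, col=0), (row=4, col=1)
  Distance 11: (row=4, col=0)
Total reachable: 43 (grid has 43 open cells total)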